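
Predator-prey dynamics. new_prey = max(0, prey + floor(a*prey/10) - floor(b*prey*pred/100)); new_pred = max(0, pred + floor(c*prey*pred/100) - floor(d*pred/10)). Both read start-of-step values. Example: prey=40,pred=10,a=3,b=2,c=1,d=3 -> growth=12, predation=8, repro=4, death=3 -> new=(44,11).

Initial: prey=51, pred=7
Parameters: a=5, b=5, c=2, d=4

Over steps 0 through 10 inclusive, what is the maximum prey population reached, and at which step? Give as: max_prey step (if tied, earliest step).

Answer: 59 1

Derivation:
Step 1: prey: 51+25-17=59; pred: 7+7-2=12
Step 2: prey: 59+29-35=53; pred: 12+14-4=22
Step 3: prey: 53+26-58=21; pred: 22+23-8=37
Step 4: prey: 21+10-38=0; pred: 37+15-14=38
Step 5: prey: 0+0-0=0; pred: 38+0-15=23
Step 6: prey: 0+0-0=0; pred: 23+0-9=14
Step 7: prey: 0+0-0=0; pred: 14+0-5=9
Step 8: prey: 0+0-0=0; pred: 9+0-3=6
Step 9: prey: 0+0-0=0; pred: 6+0-2=4
Step 10: prey: 0+0-0=0; pred: 4+0-1=3
Max prey = 59 at step 1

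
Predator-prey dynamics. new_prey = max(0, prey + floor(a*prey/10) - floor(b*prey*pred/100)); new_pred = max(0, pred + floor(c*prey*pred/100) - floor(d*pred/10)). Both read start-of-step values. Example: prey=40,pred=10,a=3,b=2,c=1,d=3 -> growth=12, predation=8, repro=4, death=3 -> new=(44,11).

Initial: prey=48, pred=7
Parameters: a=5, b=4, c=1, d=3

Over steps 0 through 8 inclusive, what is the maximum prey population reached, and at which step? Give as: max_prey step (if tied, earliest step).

Step 1: prey: 48+24-13=59; pred: 7+3-2=8
Step 2: prey: 59+29-18=70; pred: 8+4-2=10
Step 3: prey: 70+35-28=77; pred: 10+7-3=14
Step 4: prey: 77+38-43=72; pred: 14+10-4=20
Step 5: prey: 72+36-57=51; pred: 20+14-6=28
Step 6: prey: 51+25-57=19; pred: 28+14-8=34
Step 7: prey: 19+9-25=3; pred: 34+6-10=30
Step 8: prey: 3+1-3=1; pred: 30+0-9=21
Max prey = 77 at step 3

Answer: 77 3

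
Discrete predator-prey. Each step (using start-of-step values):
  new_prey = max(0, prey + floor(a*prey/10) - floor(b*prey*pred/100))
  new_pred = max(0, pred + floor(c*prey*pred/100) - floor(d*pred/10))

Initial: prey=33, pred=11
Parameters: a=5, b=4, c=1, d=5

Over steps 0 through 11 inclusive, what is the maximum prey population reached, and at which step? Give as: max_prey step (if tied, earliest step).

Answer: 99 8

Derivation:
Step 1: prey: 33+16-14=35; pred: 11+3-5=9
Step 2: prey: 35+17-12=40; pred: 9+3-4=8
Step 3: prey: 40+20-12=48; pred: 8+3-4=7
Step 4: prey: 48+24-13=59; pred: 7+3-3=7
Step 5: prey: 59+29-16=72; pred: 7+4-3=8
Step 6: prey: 72+36-23=85; pred: 8+5-4=9
Step 7: prey: 85+42-30=97; pred: 9+7-4=12
Step 8: prey: 97+48-46=99; pred: 12+11-6=17
Step 9: prey: 99+49-67=81; pred: 17+16-8=25
Step 10: prey: 81+40-81=40; pred: 25+20-12=33
Step 11: prey: 40+20-52=8; pred: 33+13-16=30
Max prey = 99 at step 8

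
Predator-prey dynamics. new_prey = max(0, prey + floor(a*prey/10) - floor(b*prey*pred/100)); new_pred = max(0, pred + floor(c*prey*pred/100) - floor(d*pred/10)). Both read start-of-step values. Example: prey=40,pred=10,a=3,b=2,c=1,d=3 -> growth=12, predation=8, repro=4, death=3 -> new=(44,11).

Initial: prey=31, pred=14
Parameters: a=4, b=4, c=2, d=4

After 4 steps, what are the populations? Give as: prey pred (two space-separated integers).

Step 1: prey: 31+12-17=26; pred: 14+8-5=17
Step 2: prey: 26+10-17=19; pred: 17+8-6=19
Step 3: prey: 19+7-14=12; pred: 19+7-7=19
Step 4: prey: 12+4-9=7; pred: 19+4-7=16

Answer: 7 16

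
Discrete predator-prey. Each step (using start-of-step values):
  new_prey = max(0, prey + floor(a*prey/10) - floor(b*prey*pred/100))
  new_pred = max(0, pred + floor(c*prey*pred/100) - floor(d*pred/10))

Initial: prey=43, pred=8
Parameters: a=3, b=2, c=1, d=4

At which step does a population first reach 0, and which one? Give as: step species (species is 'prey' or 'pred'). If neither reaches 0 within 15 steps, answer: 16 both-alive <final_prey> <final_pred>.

Answer: 16 both-alive 6 5

Derivation:
Step 1: prey: 43+12-6=49; pred: 8+3-3=8
Step 2: prey: 49+14-7=56; pred: 8+3-3=8
Step 3: prey: 56+16-8=64; pred: 8+4-3=9
Step 4: prey: 64+19-11=72; pred: 9+5-3=11
Step 5: prey: 72+21-15=78; pred: 11+7-4=14
Step 6: prey: 78+23-21=80; pred: 14+10-5=19
Step 7: prey: 80+24-30=74; pred: 19+15-7=27
Step 8: prey: 74+22-39=57; pred: 27+19-10=36
Step 9: prey: 57+17-41=33; pred: 36+20-14=42
Step 10: prey: 33+9-27=15; pred: 42+13-16=39
Step 11: prey: 15+4-11=8; pred: 39+5-15=29
Step 12: prey: 8+2-4=6; pred: 29+2-11=20
Step 13: prey: 6+1-2=5; pred: 20+1-8=13
Step 14: prey: 5+1-1=5; pred: 13+0-5=8
Step 15: prey: 5+1-0=6; pred: 8+0-3=5
No extinction within 15 steps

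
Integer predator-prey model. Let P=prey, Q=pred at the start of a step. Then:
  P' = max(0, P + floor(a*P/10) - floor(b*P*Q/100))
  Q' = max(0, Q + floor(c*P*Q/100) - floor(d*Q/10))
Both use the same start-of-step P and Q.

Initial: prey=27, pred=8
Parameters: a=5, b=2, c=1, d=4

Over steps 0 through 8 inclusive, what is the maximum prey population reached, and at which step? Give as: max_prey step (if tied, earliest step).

Step 1: prey: 27+13-4=36; pred: 8+2-3=7
Step 2: prey: 36+18-5=49; pred: 7+2-2=7
Step 3: prey: 49+24-6=67; pred: 7+3-2=8
Step 4: prey: 67+33-10=90; pred: 8+5-3=10
Step 5: prey: 90+45-18=117; pred: 10+9-4=15
Step 6: prey: 117+58-35=140; pred: 15+17-6=26
Step 7: prey: 140+70-72=138; pred: 26+36-10=52
Step 8: prey: 138+69-143=64; pred: 52+71-20=103
Max prey = 140 at step 6

Answer: 140 6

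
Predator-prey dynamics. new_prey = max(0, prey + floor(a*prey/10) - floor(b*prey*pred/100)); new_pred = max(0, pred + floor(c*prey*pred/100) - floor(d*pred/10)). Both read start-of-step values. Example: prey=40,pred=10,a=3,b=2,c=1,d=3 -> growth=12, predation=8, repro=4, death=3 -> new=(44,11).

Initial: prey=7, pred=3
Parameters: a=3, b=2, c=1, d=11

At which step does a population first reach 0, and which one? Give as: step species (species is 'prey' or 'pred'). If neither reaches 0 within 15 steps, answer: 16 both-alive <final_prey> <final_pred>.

Answer: 1 pred

Derivation:
Step 1: prey: 7+2-0=9; pred: 3+0-3=0
First extinction: pred at step 1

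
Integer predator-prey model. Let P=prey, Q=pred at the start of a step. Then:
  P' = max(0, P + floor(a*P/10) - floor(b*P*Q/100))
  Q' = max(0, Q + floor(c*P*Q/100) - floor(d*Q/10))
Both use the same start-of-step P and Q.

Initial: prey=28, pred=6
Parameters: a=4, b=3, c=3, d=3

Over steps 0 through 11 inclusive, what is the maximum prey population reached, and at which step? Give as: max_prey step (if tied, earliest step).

Step 1: prey: 28+11-5=34; pred: 6+5-1=10
Step 2: prey: 34+13-10=37; pred: 10+10-3=17
Step 3: prey: 37+14-18=33; pred: 17+18-5=30
Step 4: prey: 33+13-29=17; pred: 30+29-9=50
Step 5: prey: 17+6-25=0; pred: 50+25-15=60
Step 6: prey: 0+0-0=0; pred: 60+0-18=42
Step 7: prey: 0+0-0=0; pred: 42+0-12=30
Step 8: prey: 0+0-0=0; pred: 30+0-9=21
Step 9: prey: 0+0-0=0; pred: 21+0-6=15
Step 10: prey: 0+0-0=0; pred: 15+0-4=11
Step 11: prey: 0+0-0=0; pred: 11+0-3=8
Max prey = 37 at step 2

Answer: 37 2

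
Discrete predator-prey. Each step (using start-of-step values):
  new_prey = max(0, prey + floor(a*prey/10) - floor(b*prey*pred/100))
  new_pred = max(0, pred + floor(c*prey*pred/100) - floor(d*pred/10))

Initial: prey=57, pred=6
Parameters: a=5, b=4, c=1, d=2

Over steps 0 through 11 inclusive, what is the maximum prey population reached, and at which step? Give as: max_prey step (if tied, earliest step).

Step 1: prey: 57+28-13=72; pred: 6+3-1=8
Step 2: prey: 72+36-23=85; pred: 8+5-1=12
Step 3: prey: 85+42-40=87; pred: 12+10-2=20
Step 4: prey: 87+43-69=61; pred: 20+17-4=33
Step 5: prey: 61+30-80=11; pred: 33+20-6=47
Step 6: prey: 11+5-20=0; pred: 47+5-9=43
Step 7: prey: 0+0-0=0; pred: 43+0-8=35
Step 8: prey: 0+0-0=0; pred: 35+0-7=28
Step 9: prey: 0+0-0=0; pred: 28+0-5=23
Step 10: prey: 0+0-0=0; pred: 23+0-4=19
Step 11: prey: 0+0-0=0; pred: 19+0-3=16
Max prey = 87 at step 3

Answer: 87 3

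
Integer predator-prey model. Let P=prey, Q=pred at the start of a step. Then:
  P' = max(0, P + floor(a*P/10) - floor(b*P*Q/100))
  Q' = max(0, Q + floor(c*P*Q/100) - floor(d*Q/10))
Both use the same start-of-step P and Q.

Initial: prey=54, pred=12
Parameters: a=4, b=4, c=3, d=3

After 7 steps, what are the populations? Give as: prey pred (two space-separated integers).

Step 1: prey: 54+21-25=50; pred: 12+19-3=28
Step 2: prey: 50+20-56=14; pred: 28+42-8=62
Step 3: prey: 14+5-34=0; pred: 62+26-18=70
Step 4: prey: 0+0-0=0; pred: 70+0-21=49
Step 5: prey: 0+0-0=0; pred: 49+0-14=35
Step 6: prey: 0+0-0=0; pred: 35+0-10=25
Step 7: prey: 0+0-0=0; pred: 25+0-7=18

Answer: 0 18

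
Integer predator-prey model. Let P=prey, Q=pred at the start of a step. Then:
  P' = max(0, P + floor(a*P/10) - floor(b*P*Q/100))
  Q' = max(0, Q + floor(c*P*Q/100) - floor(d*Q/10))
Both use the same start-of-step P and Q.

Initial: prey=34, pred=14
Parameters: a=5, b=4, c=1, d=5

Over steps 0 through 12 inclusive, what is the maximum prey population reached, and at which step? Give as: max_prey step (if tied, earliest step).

Step 1: prey: 34+17-19=32; pred: 14+4-7=11
Step 2: prey: 32+16-14=34; pred: 11+3-5=9
Step 3: prey: 34+17-12=39; pred: 9+3-4=8
Step 4: prey: 39+19-12=46; pred: 8+3-4=7
Step 5: prey: 46+23-12=57; pred: 7+3-3=7
Step 6: prey: 57+28-15=70; pred: 7+3-3=7
Step 7: prey: 70+35-19=86; pred: 7+4-3=8
Step 8: prey: 86+43-27=102; pred: 8+6-4=10
Step 9: prey: 102+51-40=113; pred: 10+10-5=15
Step 10: prey: 113+56-67=102; pred: 15+16-7=24
Step 11: prey: 102+51-97=56; pred: 24+24-12=36
Step 12: prey: 56+28-80=4; pred: 36+20-18=38
Max prey = 113 at step 9

Answer: 113 9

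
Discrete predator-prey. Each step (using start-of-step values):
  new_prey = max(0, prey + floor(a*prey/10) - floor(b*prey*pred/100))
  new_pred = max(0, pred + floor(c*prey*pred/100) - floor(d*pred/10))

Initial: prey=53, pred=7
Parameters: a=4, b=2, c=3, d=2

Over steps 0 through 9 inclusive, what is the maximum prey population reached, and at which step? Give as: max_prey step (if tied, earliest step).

Answer: 71 2

Derivation:
Step 1: prey: 53+21-7=67; pred: 7+11-1=17
Step 2: prey: 67+26-22=71; pred: 17+34-3=48
Step 3: prey: 71+28-68=31; pred: 48+102-9=141
Step 4: prey: 31+12-87=0; pred: 141+131-28=244
Step 5: prey: 0+0-0=0; pred: 244+0-48=196
Step 6: prey: 0+0-0=0; pred: 196+0-39=157
Step 7: prey: 0+0-0=0; pred: 157+0-31=126
Step 8: prey: 0+0-0=0; pred: 126+0-25=101
Step 9: prey: 0+0-0=0; pred: 101+0-20=81
Max prey = 71 at step 2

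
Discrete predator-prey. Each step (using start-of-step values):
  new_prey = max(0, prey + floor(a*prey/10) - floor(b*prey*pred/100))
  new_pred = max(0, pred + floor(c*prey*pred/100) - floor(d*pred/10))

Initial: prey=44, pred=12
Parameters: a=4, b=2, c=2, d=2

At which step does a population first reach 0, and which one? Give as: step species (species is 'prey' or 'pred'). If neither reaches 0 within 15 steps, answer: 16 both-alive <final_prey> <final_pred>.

Answer: 5 prey

Derivation:
Step 1: prey: 44+17-10=51; pred: 12+10-2=20
Step 2: prey: 51+20-20=51; pred: 20+20-4=36
Step 3: prey: 51+20-36=35; pred: 36+36-7=65
Step 4: prey: 35+14-45=4; pred: 65+45-13=97
Step 5: prey: 4+1-7=0; pred: 97+7-19=85
First extinction: prey at step 5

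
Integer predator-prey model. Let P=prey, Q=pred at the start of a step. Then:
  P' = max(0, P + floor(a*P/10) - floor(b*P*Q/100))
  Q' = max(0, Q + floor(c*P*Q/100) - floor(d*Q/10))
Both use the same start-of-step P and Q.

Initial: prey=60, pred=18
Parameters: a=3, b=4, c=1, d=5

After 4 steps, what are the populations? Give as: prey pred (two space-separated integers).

Answer: 10 7

Derivation:
Step 1: prey: 60+18-43=35; pred: 18+10-9=19
Step 2: prey: 35+10-26=19; pred: 19+6-9=16
Step 3: prey: 19+5-12=12; pred: 16+3-8=11
Step 4: prey: 12+3-5=10; pred: 11+1-5=7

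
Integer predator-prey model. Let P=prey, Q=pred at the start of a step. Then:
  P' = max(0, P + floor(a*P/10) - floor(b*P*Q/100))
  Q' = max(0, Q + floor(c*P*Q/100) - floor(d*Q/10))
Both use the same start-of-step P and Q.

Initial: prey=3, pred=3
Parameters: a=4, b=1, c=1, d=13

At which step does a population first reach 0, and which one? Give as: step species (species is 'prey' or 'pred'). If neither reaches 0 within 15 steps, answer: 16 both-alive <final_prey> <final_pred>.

Answer: 1 pred

Derivation:
Step 1: prey: 3+1-0=4; pred: 3+0-3=0
First extinction: pred at step 1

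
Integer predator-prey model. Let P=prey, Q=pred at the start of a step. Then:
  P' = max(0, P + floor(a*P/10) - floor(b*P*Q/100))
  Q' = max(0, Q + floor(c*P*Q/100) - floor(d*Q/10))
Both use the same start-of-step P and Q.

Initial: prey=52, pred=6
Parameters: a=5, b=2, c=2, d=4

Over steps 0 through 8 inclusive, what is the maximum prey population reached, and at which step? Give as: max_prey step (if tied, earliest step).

Answer: 104 3

Derivation:
Step 1: prey: 52+26-6=72; pred: 6+6-2=10
Step 2: prey: 72+36-14=94; pred: 10+14-4=20
Step 3: prey: 94+47-37=104; pred: 20+37-8=49
Step 4: prey: 104+52-101=55; pred: 49+101-19=131
Step 5: prey: 55+27-144=0; pred: 131+144-52=223
Step 6: prey: 0+0-0=0; pred: 223+0-89=134
Step 7: prey: 0+0-0=0; pred: 134+0-53=81
Step 8: prey: 0+0-0=0; pred: 81+0-32=49
Max prey = 104 at step 3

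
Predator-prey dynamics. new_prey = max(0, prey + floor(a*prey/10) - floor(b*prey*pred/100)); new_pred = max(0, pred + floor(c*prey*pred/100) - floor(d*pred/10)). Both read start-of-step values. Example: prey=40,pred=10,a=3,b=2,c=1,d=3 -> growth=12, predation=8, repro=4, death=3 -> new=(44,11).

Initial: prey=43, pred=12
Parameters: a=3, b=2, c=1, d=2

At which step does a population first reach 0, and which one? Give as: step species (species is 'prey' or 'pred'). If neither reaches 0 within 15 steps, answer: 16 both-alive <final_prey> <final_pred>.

Step 1: prey: 43+12-10=45; pred: 12+5-2=15
Step 2: prey: 45+13-13=45; pred: 15+6-3=18
Step 3: prey: 45+13-16=42; pred: 18+8-3=23
Step 4: prey: 42+12-19=35; pred: 23+9-4=28
Step 5: prey: 35+10-19=26; pred: 28+9-5=32
Step 6: prey: 26+7-16=17; pred: 32+8-6=34
Step 7: prey: 17+5-11=11; pred: 34+5-6=33
Step 8: prey: 11+3-7=7; pred: 33+3-6=30
Step 9: prey: 7+2-4=5; pred: 30+2-6=26
Step 10: prey: 5+1-2=4; pred: 26+1-5=22
Step 11: prey: 4+1-1=4; pred: 22+0-4=18
Step 12: prey: 4+1-1=4; pred: 18+0-3=15
Step 13: prey: 4+1-1=4; pred: 15+0-3=12
Step 14: prey: 4+1-0=5; pred: 12+0-2=10
Step 15: prey: 5+1-1=5; pred: 10+0-2=8
No extinction within 15 steps

Answer: 16 both-alive 5 8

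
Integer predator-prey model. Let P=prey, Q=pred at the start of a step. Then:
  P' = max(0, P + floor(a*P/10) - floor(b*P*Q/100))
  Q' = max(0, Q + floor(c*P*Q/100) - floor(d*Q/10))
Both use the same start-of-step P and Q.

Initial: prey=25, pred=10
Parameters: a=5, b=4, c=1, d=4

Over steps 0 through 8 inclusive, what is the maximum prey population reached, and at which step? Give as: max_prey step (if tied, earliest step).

Step 1: prey: 25+12-10=27; pred: 10+2-4=8
Step 2: prey: 27+13-8=32; pred: 8+2-3=7
Step 3: prey: 32+16-8=40; pred: 7+2-2=7
Step 4: prey: 40+20-11=49; pred: 7+2-2=7
Step 5: prey: 49+24-13=60; pred: 7+3-2=8
Step 6: prey: 60+30-19=71; pred: 8+4-3=9
Step 7: prey: 71+35-25=81; pred: 9+6-3=12
Step 8: prey: 81+40-38=83; pred: 12+9-4=17
Max prey = 83 at step 8

Answer: 83 8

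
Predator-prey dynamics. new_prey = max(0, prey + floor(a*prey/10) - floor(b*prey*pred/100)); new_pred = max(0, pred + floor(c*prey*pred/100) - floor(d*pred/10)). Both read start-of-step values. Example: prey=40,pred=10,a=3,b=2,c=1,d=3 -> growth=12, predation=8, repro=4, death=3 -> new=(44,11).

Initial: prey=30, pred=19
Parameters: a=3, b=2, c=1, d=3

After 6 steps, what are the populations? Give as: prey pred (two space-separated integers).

Step 1: prey: 30+9-11=28; pred: 19+5-5=19
Step 2: prey: 28+8-10=26; pred: 19+5-5=19
Step 3: prey: 26+7-9=24; pred: 19+4-5=18
Step 4: prey: 24+7-8=23; pred: 18+4-5=17
Step 5: prey: 23+6-7=22; pred: 17+3-5=15
Step 6: prey: 22+6-6=22; pred: 15+3-4=14

Answer: 22 14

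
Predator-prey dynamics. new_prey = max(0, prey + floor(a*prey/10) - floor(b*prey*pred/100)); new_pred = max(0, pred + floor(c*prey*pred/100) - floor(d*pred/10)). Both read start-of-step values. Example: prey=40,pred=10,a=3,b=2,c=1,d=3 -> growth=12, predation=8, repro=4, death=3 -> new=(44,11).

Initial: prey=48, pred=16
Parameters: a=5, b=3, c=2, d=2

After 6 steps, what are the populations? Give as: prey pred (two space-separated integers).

Step 1: prey: 48+24-23=49; pred: 16+15-3=28
Step 2: prey: 49+24-41=32; pred: 28+27-5=50
Step 3: prey: 32+16-48=0; pred: 50+32-10=72
Step 4: prey: 0+0-0=0; pred: 72+0-14=58
Step 5: prey: 0+0-0=0; pred: 58+0-11=47
Step 6: prey: 0+0-0=0; pred: 47+0-9=38

Answer: 0 38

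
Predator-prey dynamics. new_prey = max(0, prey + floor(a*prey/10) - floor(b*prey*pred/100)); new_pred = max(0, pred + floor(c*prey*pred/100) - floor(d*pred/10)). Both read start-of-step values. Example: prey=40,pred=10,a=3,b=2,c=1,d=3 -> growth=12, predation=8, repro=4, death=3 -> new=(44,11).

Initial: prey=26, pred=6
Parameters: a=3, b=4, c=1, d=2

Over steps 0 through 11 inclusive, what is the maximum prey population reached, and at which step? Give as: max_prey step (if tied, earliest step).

Answer: 38 7

Derivation:
Step 1: prey: 26+7-6=27; pred: 6+1-1=6
Step 2: prey: 27+8-6=29; pred: 6+1-1=6
Step 3: prey: 29+8-6=31; pred: 6+1-1=6
Step 4: prey: 31+9-7=33; pred: 6+1-1=6
Step 5: prey: 33+9-7=35; pred: 6+1-1=6
Step 6: prey: 35+10-8=37; pred: 6+2-1=7
Step 7: prey: 37+11-10=38; pred: 7+2-1=8
Step 8: prey: 38+11-12=37; pred: 8+3-1=10
Step 9: prey: 37+11-14=34; pred: 10+3-2=11
Step 10: prey: 34+10-14=30; pred: 11+3-2=12
Step 11: prey: 30+9-14=25; pred: 12+3-2=13
Max prey = 38 at step 7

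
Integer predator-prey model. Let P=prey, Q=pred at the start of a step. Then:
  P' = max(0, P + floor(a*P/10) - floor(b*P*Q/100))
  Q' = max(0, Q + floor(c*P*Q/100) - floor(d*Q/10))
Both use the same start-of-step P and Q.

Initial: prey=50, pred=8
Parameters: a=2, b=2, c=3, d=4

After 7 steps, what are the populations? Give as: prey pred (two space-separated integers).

Step 1: prey: 50+10-8=52; pred: 8+12-3=17
Step 2: prey: 52+10-17=45; pred: 17+26-6=37
Step 3: prey: 45+9-33=21; pred: 37+49-14=72
Step 4: prey: 21+4-30=0; pred: 72+45-28=89
Step 5: prey: 0+0-0=0; pred: 89+0-35=54
Step 6: prey: 0+0-0=0; pred: 54+0-21=33
Step 7: prey: 0+0-0=0; pred: 33+0-13=20

Answer: 0 20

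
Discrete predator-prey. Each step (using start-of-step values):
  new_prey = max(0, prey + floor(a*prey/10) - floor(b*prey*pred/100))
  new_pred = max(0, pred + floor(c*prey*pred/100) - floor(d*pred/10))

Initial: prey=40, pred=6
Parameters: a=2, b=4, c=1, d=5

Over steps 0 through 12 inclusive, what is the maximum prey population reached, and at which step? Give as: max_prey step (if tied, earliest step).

Step 1: prey: 40+8-9=39; pred: 6+2-3=5
Step 2: prey: 39+7-7=39; pred: 5+1-2=4
Step 3: prey: 39+7-6=40; pred: 4+1-2=3
Step 4: prey: 40+8-4=44; pred: 3+1-1=3
Step 5: prey: 44+8-5=47; pred: 3+1-1=3
Step 6: prey: 47+9-5=51; pred: 3+1-1=3
Step 7: prey: 51+10-6=55; pred: 3+1-1=3
Step 8: prey: 55+11-6=60; pred: 3+1-1=3
Step 9: prey: 60+12-7=65; pred: 3+1-1=3
Step 10: prey: 65+13-7=71; pred: 3+1-1=3
Step 11: prey: 71+14-8=77; pred: 3+2-1=4
Step 12: prey: 77+15-12=80; pred: 4+3-2=5
Max prey = 80 at step 12

Answer: 80 12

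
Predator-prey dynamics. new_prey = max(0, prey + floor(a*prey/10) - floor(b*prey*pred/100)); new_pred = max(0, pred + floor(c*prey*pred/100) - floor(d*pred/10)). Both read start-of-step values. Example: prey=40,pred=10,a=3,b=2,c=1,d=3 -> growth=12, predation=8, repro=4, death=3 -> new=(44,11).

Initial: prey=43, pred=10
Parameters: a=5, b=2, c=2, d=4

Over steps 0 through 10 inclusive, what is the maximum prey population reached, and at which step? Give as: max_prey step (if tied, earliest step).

Answer: 70 3

Derivation:
Step 1: prey: 43+21-8=56; pred: 10+8-4=14
Step 2: prey: 56+28-15=69; pred: 14+15-5=24
Step 3: prey: 69+34-33=70; pred: 24+33-9=48
Step 4: prey: 70+35-67=38; pred: 48+67-19=96
Step 5: prey: 38+19-72=0; pred: 96+72-38=130
Step 6: prey: 0+0-0=0; pred: 130+0-52=78
Step 7: prey: 0+0-0=0; pred: 78+0-31=47
Step 8: prey: 0+0-0=0; pred: 47+0-18=29
Step 9: prey: 0+0-0=0; pred: 29+0-11=18
Step 10: prey: 0+0-0=0; pred: 18+0-7=11
Max prey = 70 at step 3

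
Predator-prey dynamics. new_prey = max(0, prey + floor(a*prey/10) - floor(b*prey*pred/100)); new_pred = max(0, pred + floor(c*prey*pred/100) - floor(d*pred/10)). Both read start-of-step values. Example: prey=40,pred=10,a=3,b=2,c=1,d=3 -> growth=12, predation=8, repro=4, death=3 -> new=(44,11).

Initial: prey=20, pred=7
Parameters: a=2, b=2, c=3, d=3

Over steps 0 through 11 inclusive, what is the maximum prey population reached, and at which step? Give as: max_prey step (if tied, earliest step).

Step 1: prey: 20+4-2=22; pred: 7+4-2=9
Step 2: prey: 22+4-3=23; pred: 9+5-2=12
Step 3: prey: 23+4-5=22; pred: 12+8-3=17
Step 4: prey: 22+4-7=19; pred: 17+11-5=23
Step 5: prey: 19+3-8=14; pred: 23+13-6=30
Step 6: prey: 14+2-8=8; pred: 30+12-9=33
Step 7: prey: 8+1-5=4; pred: 33+7-9=31
Step 8: prey: 4+0-2=2; pred: 31+3-9=25
Step 9: prey: 2+0-1=1; pred: 25+1-7=19
Step 10: prey: 1+0-0=1; pred: 19+0-5=14
Step 11: prey: 1+0-0=1; pred: 14+0-4=10
Max prey = 23 at step 2

Answer: 23 2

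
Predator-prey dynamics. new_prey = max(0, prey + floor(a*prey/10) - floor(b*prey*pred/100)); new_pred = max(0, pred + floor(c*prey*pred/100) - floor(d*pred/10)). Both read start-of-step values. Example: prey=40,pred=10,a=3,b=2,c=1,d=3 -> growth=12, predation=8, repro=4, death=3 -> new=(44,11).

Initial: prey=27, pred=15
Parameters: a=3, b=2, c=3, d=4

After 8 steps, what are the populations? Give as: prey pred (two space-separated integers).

Step 1: prey: 27+8-8=27; pred: 15+12-6=21
Step 2: prey: 27+8-11=24; pred: 21+17-8=30
Step 3: prey: 24+7-14=17; pred: 30+21-12=39
Step 4: prey: 17+5-13=9; pred: 39+19-15=43
Step 5: prey: 9+2-7=4; pred: 43+11-17=37
Step 6: prey: 4+1-2=3; pred: 37+4-14=27
Step 7: prey: 3+0-1=2; pred: 27+2-10=19
Step 8: prey: 2+0-0=2; pred: 19+1-7=13

Answer: 2 13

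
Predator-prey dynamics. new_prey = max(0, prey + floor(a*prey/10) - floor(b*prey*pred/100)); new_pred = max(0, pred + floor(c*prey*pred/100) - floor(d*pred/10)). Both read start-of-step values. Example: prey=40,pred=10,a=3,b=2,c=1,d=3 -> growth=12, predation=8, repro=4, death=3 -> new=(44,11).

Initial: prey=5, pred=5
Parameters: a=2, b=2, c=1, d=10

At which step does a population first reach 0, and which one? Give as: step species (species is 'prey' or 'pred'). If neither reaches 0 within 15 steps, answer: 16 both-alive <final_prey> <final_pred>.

Step 1: prey: 5+1-0=6; pred: 5+0-5=0
First extinction: pred at step 1

Answer: 1 pred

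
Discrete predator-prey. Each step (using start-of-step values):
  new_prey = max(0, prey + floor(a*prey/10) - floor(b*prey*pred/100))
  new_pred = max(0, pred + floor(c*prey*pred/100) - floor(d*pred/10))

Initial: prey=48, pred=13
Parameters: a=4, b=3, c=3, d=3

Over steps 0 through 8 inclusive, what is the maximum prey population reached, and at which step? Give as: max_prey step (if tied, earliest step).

Answer: 49 1

Derivation:
Step 1: prey: 48+19-18=49; pred: 13+18-3=28
Step 2: prey: 49+19-41=27; pred: 28+41-8=61
Step 3: prey: 27+10-49=0; pred: 61+49-18=92
Step 4: prey: 0+0-0=0; pred: 92+0-27=65
Step 5: prey: 0+0-0=0; pred: 65+0-19=46
Step 6: prey: 0+0-0=0; pred: 46+0-13=33
Step 7: prey: 0+0-0=0; pred: 33+0-9=24
Step 8: prey: 0+0-0=0; pred: 24+0-7=17
Max prey = 49 at step 1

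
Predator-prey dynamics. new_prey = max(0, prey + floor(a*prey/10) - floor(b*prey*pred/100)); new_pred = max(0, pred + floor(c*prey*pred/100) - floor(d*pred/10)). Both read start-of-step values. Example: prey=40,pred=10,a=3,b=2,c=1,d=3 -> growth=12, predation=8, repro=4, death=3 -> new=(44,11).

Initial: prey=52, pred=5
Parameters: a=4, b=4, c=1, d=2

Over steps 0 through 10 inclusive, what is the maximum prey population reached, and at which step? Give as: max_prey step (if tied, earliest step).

Step 1: prey: 52+20-10=62; pred: 5+2-1=6
Step 2: prey: 62+24-14=72; pred: 6+3-1=8
Step 3: prey: 72+28-23=77; pred: 8+5-1=12
Step 4: prey: 77+30-36=71; pred: 12+9-2=19
Step 5: prey: 71+28-53=46; pred: 19+13-3=29
Step 6: prey: 46+18-53=11; pred: 29+13-5=37
Step 7: prey: 11+4-16=0; pred: 37+4-7=34
Step 8: prey: 0+0-0=0; pred: 34+0-6=28
Step 9: prey: 0+0-0=0; pred: 28+0-5=23
Step 10: prey: 0+0-0=0; pred: 23+0-4=19
Max prey = 77 at step 3

Answer: 77 3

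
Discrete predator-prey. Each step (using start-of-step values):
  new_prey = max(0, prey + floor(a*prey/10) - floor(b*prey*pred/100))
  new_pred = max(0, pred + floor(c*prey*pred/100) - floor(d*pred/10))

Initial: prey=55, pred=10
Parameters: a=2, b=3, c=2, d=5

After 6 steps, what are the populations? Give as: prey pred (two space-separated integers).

Answer: 2 8

Derivation:
Step 1: prey: 55+11-16=50; pred: 10+11-5=16
Step 2: prey: 50+10-24=36; pred: 16+16-8=24
Step 3: prey: 36+7-25=18; pred: 24+17-12=29
Step 4: prey: 18+3-15=6; pred: 29+10-14=25
Step 5: prey: 6+1-4=3; pred: 25+3-12=16
Step 6: prey: 3+0-1=2; pred: 16+0-8=8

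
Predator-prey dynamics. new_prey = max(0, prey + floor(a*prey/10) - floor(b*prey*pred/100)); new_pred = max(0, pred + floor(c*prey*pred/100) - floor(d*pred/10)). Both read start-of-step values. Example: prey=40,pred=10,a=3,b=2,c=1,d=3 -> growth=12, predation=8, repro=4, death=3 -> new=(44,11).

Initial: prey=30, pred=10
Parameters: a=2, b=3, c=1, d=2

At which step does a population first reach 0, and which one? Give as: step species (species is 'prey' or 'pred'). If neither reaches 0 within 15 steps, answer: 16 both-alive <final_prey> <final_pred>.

Answer: 16 both-alive 15 4

Derivation:
Step 1: prey: 30+6-9=27; pred: 10+3-2=11
Step 2: prey: 27+5-8=24; pred: 11+2-2=11
Step 3: prey: 24+4-7=21; pred: 11+2-2=11
Step 4: prey: 21+4-6=19; pred: 11+2-2=11
Step 5: prey: 19+3-6=16; pred: 11+2-2=11
Step 6: prey: 16+3-5=14; pred: 11+1-2=10
Step 7: prey: 14+2-4=12; pred: 10+1-2=9
Step 8: prey: 12+2-3=11; pred: 9+1-1=9
Step 9: prey: 11+2-2=11; pred: 9+0-1=8
Step 10: prey: 11+2-2=11; pred: 8+0-1=7
Step 11: prey: 11+2-2=11; pred: 7+0-1=6
Step 12: prey: 11+2-1=12; pred: 6+0-1=5
Step 13: prey: 12+2-1=13; pred: 5+0-1=4
Step 14: prey: 13+2-1=14; pred: 4+0-0=4
Step 15: prey: 14+2-1=15; pred: 4+0-0=4
No extinction within 15 steps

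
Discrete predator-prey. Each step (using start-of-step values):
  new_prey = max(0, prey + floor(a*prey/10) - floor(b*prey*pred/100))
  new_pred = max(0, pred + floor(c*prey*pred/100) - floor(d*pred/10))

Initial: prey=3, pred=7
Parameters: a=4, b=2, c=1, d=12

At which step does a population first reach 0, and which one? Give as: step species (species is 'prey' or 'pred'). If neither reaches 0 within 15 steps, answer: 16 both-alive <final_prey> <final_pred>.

Step 1: prey: 3+1-0=4; pred: 7+0-8=0
First extinction: pred at step 1

Answer: 1 pred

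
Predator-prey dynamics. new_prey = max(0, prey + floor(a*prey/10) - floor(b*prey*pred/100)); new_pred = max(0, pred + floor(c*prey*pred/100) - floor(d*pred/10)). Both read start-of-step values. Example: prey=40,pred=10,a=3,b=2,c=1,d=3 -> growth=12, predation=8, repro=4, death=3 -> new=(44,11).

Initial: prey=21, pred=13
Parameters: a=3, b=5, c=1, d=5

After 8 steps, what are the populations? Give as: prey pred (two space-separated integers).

Step 1: prey: 21+6-13=14; pred: 13+2-6=9
Step 2: prey: 14+4-6=12; pred: 9+1-4=6
Step 3: prey: 12+3-3=12; pred: 6+0-3=3
Step 4: prey: 12+3-1=14; pred: 3+0-1=2
Step 5: prey: 14+4-1=17; pred: 2+0-1=1
Step 6: prey: 17+5-0=22; pred: 1+0-0=1
Step 7: prey: 22+6-1=27; pred: 1+0-0=1
Step 8: prey: 27+8-1=34; pred: 1+0-0=1

Answer: 34 1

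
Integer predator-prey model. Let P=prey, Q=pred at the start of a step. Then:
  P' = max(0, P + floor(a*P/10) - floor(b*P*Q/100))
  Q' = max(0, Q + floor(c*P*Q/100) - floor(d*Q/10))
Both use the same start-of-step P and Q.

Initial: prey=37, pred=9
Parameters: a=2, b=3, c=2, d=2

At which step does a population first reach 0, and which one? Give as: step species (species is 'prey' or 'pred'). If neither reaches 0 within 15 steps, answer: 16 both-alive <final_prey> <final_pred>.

Step 1: prey: 37+7-9=35; pred: 9+6-1=14
Step 2: prey: 35+7-14=28; pred: 14+9-2=21
Step 3: prey: 28+5-17=16; pred: 21+11-4=28
Step 4: prey: 16+3-13=6; pred: 28+8-5=31
Step 5: prey: 6+1-5=2; pred: 31+3-6=28
Step 6: prey: 2+0-1=1; pred: 28+1-5=24
Step 7: prey: 1+0-0=1; pred: 24+0-4=20
Step 8: prey: 1+0-0=1; pred: 20+0-4=16
Step 9: prey: 1+0-0=1; pred: 16+0-3=13
Step 10: prey: 1+0-0=1; pred: 13+0-2=11
Step 11: prey: 1+0-0=1; pred: 11+0-2=9
Step 12: prey: 1+0-0=1; pred: 9+0-1=8
Step 13: prey: 1+0-0=1; pred: 8+0-1=7
Step 14: prey: 1+0-0=1; pred: 7+0-1=6
Step 15: prey: 1+0-0=1; pred: 6+0-1=5
No extinction within 15 steps

Answer: 16 both-alive 1 5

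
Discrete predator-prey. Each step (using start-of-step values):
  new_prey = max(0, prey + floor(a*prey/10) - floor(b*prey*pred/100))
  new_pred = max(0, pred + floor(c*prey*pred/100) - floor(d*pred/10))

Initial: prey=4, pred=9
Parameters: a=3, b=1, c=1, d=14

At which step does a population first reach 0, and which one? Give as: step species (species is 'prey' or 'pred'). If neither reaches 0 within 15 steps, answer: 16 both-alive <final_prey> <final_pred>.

Step 1: prey: 4+1-0=5; pred: 9+0-12=0
First extinction: pred at step 1

Answer: 1 pred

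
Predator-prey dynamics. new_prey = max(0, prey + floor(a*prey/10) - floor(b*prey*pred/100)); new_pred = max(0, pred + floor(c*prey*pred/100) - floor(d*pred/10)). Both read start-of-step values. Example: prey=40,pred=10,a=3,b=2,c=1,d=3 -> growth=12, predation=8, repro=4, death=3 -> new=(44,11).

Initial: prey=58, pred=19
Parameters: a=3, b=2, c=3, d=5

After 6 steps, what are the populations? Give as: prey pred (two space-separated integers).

Answer: 0 14

Derivation:
Step 1: prey: 58+17-22=53; pred: 19+33-9=43
Step 2: prey: 53+15-45=23; pred: 43+68-21=90
Step 3: prey: 23+6-41=0; pred: 90+62-45=107
Step 4: prey: 0+0-0=0; pred: 107+0-53=54
Step 5: prey: 0+0-0=0; pred: 54+0-27=27
Step 6: prey: 0+0-0=0; pred: 27+0-13=14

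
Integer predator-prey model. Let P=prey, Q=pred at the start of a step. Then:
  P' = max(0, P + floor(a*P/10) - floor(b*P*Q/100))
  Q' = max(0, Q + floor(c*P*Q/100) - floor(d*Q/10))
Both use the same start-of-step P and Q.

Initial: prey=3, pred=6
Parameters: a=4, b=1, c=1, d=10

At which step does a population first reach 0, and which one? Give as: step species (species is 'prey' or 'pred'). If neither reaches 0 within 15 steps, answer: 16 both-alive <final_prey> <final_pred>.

Step 1: prey: 3+1-0=4; pred: 6+0-6=0
First extinction: pred at step 1

Answer: 1 pred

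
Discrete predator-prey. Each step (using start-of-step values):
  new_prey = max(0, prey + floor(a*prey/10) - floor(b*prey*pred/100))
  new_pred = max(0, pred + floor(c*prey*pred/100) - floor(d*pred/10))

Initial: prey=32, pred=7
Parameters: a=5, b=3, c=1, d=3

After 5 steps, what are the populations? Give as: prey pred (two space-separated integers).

Step 1: prey: 32+16-6=42; pred: 7+2-2=7
Step 2: prey: 42+21-8=55; pred: 7+2-2=7
Step 3: prey: 55+27-11=71; pred: 7+3-2=8
Step 4: prey: 71+35-17=89; pred: 8+5-2=11
Step 5: prey: 89+44-29=104; pred: 11+9-3=17

Answer: 104 17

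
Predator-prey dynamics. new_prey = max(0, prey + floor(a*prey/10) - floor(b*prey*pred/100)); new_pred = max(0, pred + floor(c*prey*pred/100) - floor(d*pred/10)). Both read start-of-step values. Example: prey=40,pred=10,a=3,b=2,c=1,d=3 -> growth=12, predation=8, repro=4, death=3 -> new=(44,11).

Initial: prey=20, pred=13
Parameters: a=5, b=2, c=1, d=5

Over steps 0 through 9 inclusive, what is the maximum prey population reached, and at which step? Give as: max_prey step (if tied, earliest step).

Answer: 200 8

Derivation:
Step 1: prey: 20+10-5=25; pred: 13+2-6=9
Step 2: prey: 25+12-4=33; pred: 9+2-4=7
Step 3: prey: 33+16-4=45; pred: 7+2-3=6
Step 4: prey: 45+22-5=62; pred: 6+2-3=5
Step 5: prey: 62+31-6=87; pred: 5+3-2=6
Step 6: prey: 87+43-10=120; pred: 6+5-3=8
Step 7: prey: 120+60-19=161; pred: 8+9-4=13
Step 8: prey: 161+80-41=200; pred: 13+20-6=27
Step 9: prey: 200+100-108=192; pred: 27+54-13=68
Max prey = 200 at step 8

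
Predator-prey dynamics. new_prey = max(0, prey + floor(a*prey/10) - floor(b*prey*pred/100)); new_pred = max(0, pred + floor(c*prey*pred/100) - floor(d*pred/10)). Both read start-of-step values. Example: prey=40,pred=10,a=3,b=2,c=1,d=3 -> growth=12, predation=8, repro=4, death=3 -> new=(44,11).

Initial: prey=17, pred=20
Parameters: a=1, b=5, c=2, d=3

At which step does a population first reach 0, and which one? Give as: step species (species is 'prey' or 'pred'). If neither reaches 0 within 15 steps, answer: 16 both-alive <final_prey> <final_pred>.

Answer: 2 prey

Derivation:
Step 1: prey: 17+1-17=1; pred: 20+6-6=20
Step 2: prey: 1+0-1=0; pred: 20+0-6=14
First extinction: prey at step 2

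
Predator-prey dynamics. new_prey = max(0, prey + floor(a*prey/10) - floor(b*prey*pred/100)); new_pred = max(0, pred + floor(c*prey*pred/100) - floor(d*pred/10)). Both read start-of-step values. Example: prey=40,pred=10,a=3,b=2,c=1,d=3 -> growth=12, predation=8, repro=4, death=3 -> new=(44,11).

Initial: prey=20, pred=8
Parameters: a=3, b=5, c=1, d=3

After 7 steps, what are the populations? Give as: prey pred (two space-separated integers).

Step 1: prey: 20+6-8=18; pred: 8+1-2=7
Step 2: prey: 18+5-6=17; pred: 7+1-2=6
Step 3: prey: 17+5-5=17; pred: 6+1-1=6
Step 4: prey: 17+5-5=17; pred: 6+1-1=6
Step 5: prey: 17+5-5=17; pred: 6+1-1=6
Step 6: prey: 17+5-5=17; pred: 6+1-1=6
Step 7: prey: 17+5-5=17; pred: 6+1-1=6

Answer: 17 6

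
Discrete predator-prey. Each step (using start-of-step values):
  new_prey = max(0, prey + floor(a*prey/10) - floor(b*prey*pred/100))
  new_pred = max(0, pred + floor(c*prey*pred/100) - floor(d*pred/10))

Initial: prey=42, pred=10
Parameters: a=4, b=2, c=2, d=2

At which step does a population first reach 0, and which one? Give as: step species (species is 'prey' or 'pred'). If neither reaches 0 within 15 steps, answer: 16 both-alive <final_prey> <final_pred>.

Answer: 5 prey

Derivation:
Step 1: prey: 42+16-8=50; pred: 10+8-2=16
Step 2: prey: 50+20-16=54; pred: 16+16-3=29
Step 3: prey: 54+21-31=44; pred: 29+31-5=55
Step 4: prey: 44+17-48=13; pred: 55+48-11=92
Step 5: prey: 13+5-23=0; pred: 92+23-18=97
First extinction: prey at step 5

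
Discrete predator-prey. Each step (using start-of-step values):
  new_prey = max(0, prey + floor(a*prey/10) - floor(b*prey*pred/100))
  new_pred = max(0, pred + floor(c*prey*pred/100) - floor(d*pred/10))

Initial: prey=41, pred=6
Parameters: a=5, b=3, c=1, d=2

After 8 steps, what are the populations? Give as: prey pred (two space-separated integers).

Step 1: prey: 41+20-7=54; pred: 6+2-1=7
Step 2: prey: 54+27-11=70; pred: 7+3-1=9
Step 3: prey: 70+35-18=87; pred: 9+6-1=14
Step 4: prey: 87+43-36=94; pred: 14+12-2=24
Step 5: prey: 94+47-67=74; pred: 24+22-4=42
Step 6: prey: 74+37-93=18; pred: 42+31-8=65
Step 7: prey: 18+9-35=0; pred: 65+11-13=63
Step 8: prey: 0+0-0=0; pred: 63+0-12=51

Answer: 0 51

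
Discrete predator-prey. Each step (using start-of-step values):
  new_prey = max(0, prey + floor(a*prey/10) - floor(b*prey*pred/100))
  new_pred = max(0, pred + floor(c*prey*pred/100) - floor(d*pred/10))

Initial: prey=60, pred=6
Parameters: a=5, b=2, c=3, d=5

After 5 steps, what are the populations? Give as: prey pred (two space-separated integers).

Step 1: prey: 60+30-7=83; pred: 6+10-3=13
Step 2: prey: 83+41-21=103; pred: 13+32-6=39
Step 3: prey: 103+51-80=74; pred: 39+120-19=140
Step 4: prey: 74+37-207=0; pred: 140+310-70=380
Step 5: prey: 0+0-0=0; pred: 380+0-190=190

Answer: 0 190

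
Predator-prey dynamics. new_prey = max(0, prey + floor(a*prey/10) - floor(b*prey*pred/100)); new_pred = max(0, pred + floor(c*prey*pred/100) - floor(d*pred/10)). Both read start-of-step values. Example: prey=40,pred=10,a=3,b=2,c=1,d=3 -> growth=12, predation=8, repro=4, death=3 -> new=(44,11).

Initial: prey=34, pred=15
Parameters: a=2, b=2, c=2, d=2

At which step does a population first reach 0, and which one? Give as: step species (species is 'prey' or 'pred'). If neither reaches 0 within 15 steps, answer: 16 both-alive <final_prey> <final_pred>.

Step 1: prey: 34+6-10=30; pred: 15+10-3=22
Step 2: prey: 30+6-13=23; pred: 22+13-4=31
Step 3: prey: 23+4-14=13; pred: 31+14-6=39
Step 4: prey: 13+2-10=5; pred: 39+10-7=42
Step 5: prey: 5+1-4=2; pred: 42+4-8=38
Step 6: prey: 2+0-1=1; pred: 38+1-7=32
Step 7: prey: 1+0-0=1; pred: 32+0-6=26
Step 8: prey: 1+0-0=1; pred: 26+0-5=21
Step 9: prey: 1+0-0=1; pred: 21+0-4=17
Step 10: prey: 1+0-0=1; pred: 17+0-3=14
Step 11: prey: 1+0-0=1; pred: 14+0-2=12
Step 12: prey: 1+0-0=1; pred: 12+0-2=10
Step 13: prey: 1+0-0=1; pred: 10+0-2=8
Step 14: prey: 1+0-0=1; pred: 8+0-1=7
Step 15: prey: 1+0-0=1; pred: 7+0-1=6
No extinction within 15 steps

Answer: 16 both-alive 1 6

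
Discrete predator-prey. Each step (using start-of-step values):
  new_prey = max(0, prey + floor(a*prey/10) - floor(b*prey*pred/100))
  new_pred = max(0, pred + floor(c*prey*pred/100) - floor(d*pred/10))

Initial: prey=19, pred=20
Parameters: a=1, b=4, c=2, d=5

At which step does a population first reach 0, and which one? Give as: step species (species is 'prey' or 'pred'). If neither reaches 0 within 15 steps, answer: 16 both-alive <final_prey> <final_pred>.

Step 1: prey: 19+1-15=5; pred: 20+7-10=17
Step 2: prey: 5+0-3=2; pred: 17+1-8=10
Step 3: prey: 2+0-0=2; pred: 10+0-5=5
Step 4: prey: 2+0-0=2; pred: 5+0-2=3
Step 5: prey: 2+0-0=2; pred: 3+0-1=2
Step 6: prey: 2+0-0=2; pred: 2+0-1=1
Step 7: prey: 2+0-0=2; pred: 1+0-0=1
Steps 8-15: state stable at prey=2, pred=1 (no change)
No extinction within 15 steps

Answer: 16 both-alive 2 1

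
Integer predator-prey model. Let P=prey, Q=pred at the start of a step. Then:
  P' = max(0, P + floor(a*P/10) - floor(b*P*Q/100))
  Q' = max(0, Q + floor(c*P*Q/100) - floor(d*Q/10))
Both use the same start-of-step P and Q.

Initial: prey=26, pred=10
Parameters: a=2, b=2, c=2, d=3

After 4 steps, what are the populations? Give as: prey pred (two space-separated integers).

Answer: 19 21

Derivation:
Step 1: prey: 26+5-5=26; pred: 10+5-3=12
Step 2: prey: 26+5-6=25; pred: 12+6-3=15
Step 3: prey: 25+5-7=23; pred: 15+7-4=18
Step 4: prey: 23+4-8=19; pred: 18+8-5=21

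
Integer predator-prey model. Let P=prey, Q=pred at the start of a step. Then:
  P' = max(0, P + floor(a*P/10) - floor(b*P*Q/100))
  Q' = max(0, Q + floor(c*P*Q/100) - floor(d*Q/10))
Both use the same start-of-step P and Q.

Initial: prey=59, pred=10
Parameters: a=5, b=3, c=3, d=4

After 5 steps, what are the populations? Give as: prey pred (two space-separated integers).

Step 1: prey: 59+29-17=71; pred: 10+17-4=23
Step 2: prey: 71+35-48=58; pred: 23+48-9=62
Step 3: prey: 58+29-107=0; pred: 62+107-24=145
Step 4: prey: 0+0-0=0; pred: 145+0-58=87
Step 5: prey: 0+0-0=0; pred: 87+0-34=53

Answer: 0 53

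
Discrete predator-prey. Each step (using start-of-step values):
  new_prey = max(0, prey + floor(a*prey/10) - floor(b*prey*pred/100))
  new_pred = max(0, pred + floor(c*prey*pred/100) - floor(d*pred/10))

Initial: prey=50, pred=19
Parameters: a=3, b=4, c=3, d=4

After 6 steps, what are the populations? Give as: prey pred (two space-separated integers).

Step 1: prey: 50+15-38=27; pred: 19+28-7=40
Step 2: prey: 27+8-43=0; pred: 40+32-16=56
Step 3: prey: 0+0-0=0; pred: 56+0-22=34
Step 4: prey: 0+0-0=0; pred: 34+0-13=21
Step 5: prey: 0+0-0=0; pred: 21+0-8=13
Step 6: prey: 0+0-0=0; pred: 13+0-5=8

Answer: 0 8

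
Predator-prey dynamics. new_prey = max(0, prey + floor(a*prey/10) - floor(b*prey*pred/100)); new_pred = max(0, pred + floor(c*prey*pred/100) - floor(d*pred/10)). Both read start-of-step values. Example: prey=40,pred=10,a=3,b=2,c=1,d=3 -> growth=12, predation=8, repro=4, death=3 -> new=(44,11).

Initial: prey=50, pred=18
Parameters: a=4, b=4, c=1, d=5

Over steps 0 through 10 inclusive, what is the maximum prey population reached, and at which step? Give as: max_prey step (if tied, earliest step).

Answer: 75 10

Derivation:
Step 1: prey: 50+20-36=34; pred: 18+9-9=18
Step 2: prey: 34+13-24=23; pred: 18+6-9=15
Step 3: prey: 23+9-13=19; pred: 15+3-7=11
Step 4: prey: 19+7-8=18; pred: 11+2-5=8
Step 5: prey: 18+7-5=20; pred: 8+1-4=5
Step 6: prey: 20+8-4=24; pred: 5+1-2=4
Step 7: prey: 24+9-3=30; pred: 4+0-2=2
Step 8: prey: 30+12-2=40; pred: 2+0-1=1
Step 9: prey: 40+16-1=55; pred: 1+0-0=1
Step 10: prey: 55+22-2=75; pred: 1+0-0=1
Max prey = 75 at step 10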